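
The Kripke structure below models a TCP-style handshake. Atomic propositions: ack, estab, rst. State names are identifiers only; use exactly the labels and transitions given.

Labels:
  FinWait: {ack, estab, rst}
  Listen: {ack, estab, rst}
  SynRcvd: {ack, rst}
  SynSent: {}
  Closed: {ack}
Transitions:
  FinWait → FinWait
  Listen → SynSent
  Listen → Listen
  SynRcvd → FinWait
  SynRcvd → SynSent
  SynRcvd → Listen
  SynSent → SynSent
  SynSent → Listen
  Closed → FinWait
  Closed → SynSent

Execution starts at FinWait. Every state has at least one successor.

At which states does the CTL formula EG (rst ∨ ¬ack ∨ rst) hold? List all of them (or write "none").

{FinWait, Listen, SynRcvd, SynSent}

States satisfying rst ∨ ¬ack ∨ rst: {FinWait, Listen, SynRcvd, SynSent}.
States satisfying EG (rst ∨ ¬ack ∨ rst): {FinWait, Listen, SynRcvd, SynSent}.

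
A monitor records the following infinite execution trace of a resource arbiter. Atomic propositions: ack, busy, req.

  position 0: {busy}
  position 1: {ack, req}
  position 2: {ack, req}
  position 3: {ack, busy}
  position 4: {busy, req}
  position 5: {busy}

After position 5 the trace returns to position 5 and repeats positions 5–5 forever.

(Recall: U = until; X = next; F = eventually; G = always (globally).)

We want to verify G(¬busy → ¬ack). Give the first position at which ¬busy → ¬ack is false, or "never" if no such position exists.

Check ¬busy → ¬ack at each position in order: 0 ✓.
At position 1 the labels are {ack, req}, so ¬busy → ¬ack is false there. This is the first violation.

1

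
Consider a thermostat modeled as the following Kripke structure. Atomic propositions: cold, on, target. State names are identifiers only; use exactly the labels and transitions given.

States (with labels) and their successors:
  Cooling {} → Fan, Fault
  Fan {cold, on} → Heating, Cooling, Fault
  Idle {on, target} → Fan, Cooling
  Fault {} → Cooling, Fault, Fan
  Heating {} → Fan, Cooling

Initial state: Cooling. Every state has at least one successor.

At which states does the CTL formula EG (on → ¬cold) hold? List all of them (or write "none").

States satisfying on → ¬cold: {Cooling, Idle, Fault, Heating}.
States satisfying EG (on → ¬cold): {Cooling, Idle, Fault, Heating}.

{Cooling, Idle, Fault, Heating}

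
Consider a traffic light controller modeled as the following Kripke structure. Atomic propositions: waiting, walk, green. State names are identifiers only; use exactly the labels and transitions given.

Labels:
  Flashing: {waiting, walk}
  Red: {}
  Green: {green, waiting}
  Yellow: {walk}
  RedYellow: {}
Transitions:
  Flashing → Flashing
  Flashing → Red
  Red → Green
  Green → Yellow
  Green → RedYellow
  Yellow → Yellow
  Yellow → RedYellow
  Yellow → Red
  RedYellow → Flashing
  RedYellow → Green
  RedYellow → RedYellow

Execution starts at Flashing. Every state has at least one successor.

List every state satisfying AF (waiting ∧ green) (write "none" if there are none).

States satisfying waiting ∧ green: {Green}.
States satisfying AF (waiting ∧ green): {Red, Green}.

{Red, Green}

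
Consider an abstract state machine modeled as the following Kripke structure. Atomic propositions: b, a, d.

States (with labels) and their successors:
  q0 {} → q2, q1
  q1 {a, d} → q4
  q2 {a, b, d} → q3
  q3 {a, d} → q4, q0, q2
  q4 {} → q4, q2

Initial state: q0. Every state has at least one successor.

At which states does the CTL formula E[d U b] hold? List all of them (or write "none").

States satisfying d: {q1, q2, q3}.
States satisfying b: {q2}.
States satisfying E[d U b]: {q2, q3}.

{q2, q3}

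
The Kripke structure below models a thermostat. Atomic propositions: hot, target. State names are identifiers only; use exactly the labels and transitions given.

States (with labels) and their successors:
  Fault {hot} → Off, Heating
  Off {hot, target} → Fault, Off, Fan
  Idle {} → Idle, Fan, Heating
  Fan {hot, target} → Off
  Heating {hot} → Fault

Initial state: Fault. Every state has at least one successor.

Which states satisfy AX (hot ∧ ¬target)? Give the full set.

States satisfying hot ∧ ¬target: {Fault, Heating}.
States satisfying AX (hot ∧ ¬target): {Heating}.

{Heating}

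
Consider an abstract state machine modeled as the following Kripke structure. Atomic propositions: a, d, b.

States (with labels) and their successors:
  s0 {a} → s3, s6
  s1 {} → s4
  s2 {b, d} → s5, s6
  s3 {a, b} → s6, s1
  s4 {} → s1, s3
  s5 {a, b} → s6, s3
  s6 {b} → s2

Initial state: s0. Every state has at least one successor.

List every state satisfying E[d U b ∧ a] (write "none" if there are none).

States satisfying d: {s2}.
States satisfying b ∧ a: {s3, s5}.
States satisfying E[d U b ∧ a]: {s2, s3, s5}.

{s2, s3, s5}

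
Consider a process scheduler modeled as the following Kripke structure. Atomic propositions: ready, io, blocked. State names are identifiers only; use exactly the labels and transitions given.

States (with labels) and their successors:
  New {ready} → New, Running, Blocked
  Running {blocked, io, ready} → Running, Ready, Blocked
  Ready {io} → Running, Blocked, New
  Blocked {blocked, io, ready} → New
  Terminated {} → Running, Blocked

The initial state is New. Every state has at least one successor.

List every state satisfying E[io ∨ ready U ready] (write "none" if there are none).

{New, Running, Ready, Blocked}

States satisfying io ∨ ready: {New, Running, Ready, Blocked}.
States satisfying ready: {New, Running, Blocked}.
States satisfying E[io ∨ ready U ready]: {New, Running, Ready, Blocked}.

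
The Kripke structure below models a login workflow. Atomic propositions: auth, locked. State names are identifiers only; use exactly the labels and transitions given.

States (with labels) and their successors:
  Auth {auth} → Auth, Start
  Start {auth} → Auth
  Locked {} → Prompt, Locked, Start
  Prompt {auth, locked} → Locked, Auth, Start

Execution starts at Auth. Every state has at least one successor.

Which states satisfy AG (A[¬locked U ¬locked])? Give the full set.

{Auth, Start}

States satisfying A[¬locked U ¬locked]: {Auth, Start, Locked}.
States satisfying AG (A[¬locked U ¬locked]): {Auth, Start}.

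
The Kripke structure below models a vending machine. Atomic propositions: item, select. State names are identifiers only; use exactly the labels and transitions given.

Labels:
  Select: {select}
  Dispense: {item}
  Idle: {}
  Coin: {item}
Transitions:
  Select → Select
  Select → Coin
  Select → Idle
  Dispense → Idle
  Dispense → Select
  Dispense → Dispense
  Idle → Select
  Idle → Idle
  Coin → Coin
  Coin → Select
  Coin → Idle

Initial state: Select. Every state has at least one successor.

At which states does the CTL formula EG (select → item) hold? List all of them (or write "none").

States satisfying select → item: {Dispense, Idle, Coin}.
States satisfying EG (select → item): {Dispense, Idle, Coin}.

{Dispense, Idle, Coin}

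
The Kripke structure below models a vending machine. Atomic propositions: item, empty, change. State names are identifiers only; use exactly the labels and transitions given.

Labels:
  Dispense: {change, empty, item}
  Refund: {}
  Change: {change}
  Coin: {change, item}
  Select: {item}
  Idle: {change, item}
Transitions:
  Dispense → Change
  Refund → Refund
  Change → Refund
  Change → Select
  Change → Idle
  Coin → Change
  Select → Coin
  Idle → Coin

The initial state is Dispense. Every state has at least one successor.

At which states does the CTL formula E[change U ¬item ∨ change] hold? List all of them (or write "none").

States satisfying change: {Dispense, Change, Coin, Idle}.
States satisfying ¬item ∨ change: {Dispense, Refund, Change, Coin, Idle}.
States satisfying E[change U ¬item ∨ change]: {Dispense, Refund, Change, Coin, Idle}.

{Dispense, Refund, Change, Coin, Idle}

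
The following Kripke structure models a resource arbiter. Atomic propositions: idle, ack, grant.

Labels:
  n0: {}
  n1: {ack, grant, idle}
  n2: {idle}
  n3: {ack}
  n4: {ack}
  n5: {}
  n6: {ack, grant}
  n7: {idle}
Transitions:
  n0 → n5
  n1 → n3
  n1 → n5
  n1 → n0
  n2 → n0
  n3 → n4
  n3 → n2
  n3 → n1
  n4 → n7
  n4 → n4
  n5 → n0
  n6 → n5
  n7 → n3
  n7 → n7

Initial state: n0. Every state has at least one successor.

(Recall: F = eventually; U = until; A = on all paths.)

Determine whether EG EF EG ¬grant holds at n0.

Yes

States satisfying EF EG ¬grant: {n0, n1, n2, n3, n4, n5, n6, n7}.
States satisfying EG EF EG ¬grant: {n0, n1, n2, n3, n4, n5, n6, n7}.
n0 ∈ Sat(EG EF EG ¬grant).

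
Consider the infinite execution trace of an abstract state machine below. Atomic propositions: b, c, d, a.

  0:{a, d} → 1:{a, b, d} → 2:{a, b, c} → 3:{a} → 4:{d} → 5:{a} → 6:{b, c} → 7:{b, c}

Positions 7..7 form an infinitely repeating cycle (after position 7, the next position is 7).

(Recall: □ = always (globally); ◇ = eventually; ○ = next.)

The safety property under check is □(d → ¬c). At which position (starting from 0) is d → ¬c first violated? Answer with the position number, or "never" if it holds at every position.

d → ¬c holds at every position 0..7, and those are all the positions the trace ever visits, so the invariant □(d → ¬c) is never violated.

never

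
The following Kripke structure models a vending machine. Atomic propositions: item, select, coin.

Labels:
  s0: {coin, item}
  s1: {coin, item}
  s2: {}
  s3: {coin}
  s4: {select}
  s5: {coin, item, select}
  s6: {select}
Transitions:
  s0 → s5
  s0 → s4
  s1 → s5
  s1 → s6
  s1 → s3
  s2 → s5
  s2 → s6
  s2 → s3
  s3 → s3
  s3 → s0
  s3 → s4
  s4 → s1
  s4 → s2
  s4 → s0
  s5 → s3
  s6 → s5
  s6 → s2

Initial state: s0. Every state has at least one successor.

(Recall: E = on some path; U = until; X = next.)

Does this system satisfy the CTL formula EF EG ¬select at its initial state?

Satisfied

States satisfying EG ¬select: {s1, s2, s3}.
States satisfying EF EG ¬select: {s0, s1, s2, s3, s4, s5, s6}.
Some path from s0 reaches a state where EG ¬select holds.
s0 ∈ Sat(EF EG ¬select).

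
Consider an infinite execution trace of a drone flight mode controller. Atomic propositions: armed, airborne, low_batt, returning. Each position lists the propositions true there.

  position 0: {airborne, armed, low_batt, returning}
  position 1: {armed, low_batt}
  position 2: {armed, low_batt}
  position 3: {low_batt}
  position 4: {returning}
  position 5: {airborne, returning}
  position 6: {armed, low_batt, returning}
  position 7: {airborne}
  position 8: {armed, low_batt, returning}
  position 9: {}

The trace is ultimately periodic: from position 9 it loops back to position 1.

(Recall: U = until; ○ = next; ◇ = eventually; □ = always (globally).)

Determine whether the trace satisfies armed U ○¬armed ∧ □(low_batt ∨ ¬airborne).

No

Walking from position 0: ○¬armed first holds at position 2, and armed holds at every earlier position along the way, so armed U ○¬armed holds.
low_batt ∨ ¬airborne must hold at every position from 0 onward. It fails at position 5, so □(low_batt ∨ ¬airborne) is false.
At position 0: armed U ○¬armed is true; □(low_batt ∨ ¬airborne) is false; so armed U ○¬armed ∧ □(low_batt ∨ ¬airborne) is false.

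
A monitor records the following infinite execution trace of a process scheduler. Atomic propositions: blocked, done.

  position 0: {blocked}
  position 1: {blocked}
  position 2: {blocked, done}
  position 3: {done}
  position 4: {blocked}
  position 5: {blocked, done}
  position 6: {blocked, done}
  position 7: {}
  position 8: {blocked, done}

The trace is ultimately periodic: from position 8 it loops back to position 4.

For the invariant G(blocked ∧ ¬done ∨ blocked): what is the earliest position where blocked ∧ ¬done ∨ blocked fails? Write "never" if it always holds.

3

Check blocked ∧ ¬done ∨ blocked at each position in order: 0 ✓, 1 ✓, 2 ✓.
At position 3 the labels are {done}, so blocked ∧ ¬done ∨ blocked is false there. This is the first violation.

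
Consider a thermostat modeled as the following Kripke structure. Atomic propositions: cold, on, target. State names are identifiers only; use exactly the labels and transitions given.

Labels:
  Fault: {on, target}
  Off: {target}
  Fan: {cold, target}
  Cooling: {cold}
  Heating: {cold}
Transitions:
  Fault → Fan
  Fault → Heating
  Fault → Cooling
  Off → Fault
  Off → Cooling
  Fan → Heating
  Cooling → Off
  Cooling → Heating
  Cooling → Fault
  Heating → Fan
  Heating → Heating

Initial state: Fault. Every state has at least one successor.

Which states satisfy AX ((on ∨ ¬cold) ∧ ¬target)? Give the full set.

none

States satisfying (on ∨ ¬cold) ∧ ¬target: ∅.
States satisfying AX ((on ∨ ¬cold) ∧ ¬target): ∅.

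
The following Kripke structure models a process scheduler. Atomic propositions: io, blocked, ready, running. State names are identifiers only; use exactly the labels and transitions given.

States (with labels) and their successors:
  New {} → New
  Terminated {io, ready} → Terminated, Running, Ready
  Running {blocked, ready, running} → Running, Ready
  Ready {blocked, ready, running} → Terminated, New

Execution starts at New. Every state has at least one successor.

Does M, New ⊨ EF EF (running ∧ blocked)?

No

States satisfying EF (running ∧ blocked): {Terminated, Running, Ready}.
States satisfying EF EF (running ∧ blocked): {Terminated, Running, Ready}.
No suitable path/successor from New witnesses the formula.
New ∉ Sat(EF EF (running ∧ blocked)).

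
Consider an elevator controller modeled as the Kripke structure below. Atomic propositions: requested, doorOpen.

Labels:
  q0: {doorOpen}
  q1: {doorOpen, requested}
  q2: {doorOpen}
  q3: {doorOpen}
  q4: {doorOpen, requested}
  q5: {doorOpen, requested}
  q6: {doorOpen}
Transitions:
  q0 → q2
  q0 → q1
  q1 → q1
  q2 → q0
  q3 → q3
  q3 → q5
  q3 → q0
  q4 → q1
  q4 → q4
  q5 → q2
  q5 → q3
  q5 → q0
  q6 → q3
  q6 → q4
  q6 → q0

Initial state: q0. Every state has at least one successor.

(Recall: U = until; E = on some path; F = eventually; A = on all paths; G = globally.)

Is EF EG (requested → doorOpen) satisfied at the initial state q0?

States satisfying EG (requested → doorOpen): {q0, q1, q2, q3, q4, q5, q6}.
States satisfying EF EG (requested → doorOpen): {q0, q1, q2, q3, q4, q5, q6}.
Some path from q0 reaches a state where EG (requested → doorOpen) holds.
q0 ∈ Sat(EF EG (requested → doorOpen)).

Holds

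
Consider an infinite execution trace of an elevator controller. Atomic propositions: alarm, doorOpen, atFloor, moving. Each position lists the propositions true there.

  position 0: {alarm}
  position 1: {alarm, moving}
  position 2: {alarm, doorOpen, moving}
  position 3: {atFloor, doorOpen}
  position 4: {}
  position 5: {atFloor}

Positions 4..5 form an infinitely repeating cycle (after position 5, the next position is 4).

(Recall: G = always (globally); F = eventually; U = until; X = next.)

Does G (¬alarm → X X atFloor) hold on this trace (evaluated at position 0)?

Does not hold

¬alarm → X X atFloor must hold at every position from 0 onward. It fails at position 4, so G (¬alarm → X X atFloor) is false.
Positions where ¬alarm holds: 3, 4, 5.
Check X X atFloor at each: 3→ok, 4→fails, 5→ok.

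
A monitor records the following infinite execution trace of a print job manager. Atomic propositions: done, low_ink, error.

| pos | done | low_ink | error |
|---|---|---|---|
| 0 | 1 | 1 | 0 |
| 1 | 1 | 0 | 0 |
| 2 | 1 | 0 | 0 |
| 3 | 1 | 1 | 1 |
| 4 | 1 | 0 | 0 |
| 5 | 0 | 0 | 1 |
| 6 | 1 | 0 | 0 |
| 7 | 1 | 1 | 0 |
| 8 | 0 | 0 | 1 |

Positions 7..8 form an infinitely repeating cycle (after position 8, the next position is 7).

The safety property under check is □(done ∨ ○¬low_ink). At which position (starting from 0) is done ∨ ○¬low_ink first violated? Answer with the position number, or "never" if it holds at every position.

8

Check done ∨ ○¬low_ink at each position in order: 0 ✓, 1 ✓, 2 ✓, 3 ✓, 4 ✓, 5 ✓, 6 ✓, 7 ✓.
At position 8 the labels are {error} and the next position 7 has {done, low_ink}, so done ∨ ○¬low_ink is false there. This is the first violation.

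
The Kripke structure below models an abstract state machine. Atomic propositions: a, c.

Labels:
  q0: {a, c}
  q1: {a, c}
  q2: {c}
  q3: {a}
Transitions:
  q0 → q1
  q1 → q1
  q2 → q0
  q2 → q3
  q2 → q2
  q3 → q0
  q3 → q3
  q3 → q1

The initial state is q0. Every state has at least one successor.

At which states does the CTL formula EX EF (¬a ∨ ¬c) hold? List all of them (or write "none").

{q2, q3}

States satisfying EF (¬a ∨ ¬c): {q2, q3}.
States satisfying EX EF (¬a ∨ ¬c): {q2, q3}.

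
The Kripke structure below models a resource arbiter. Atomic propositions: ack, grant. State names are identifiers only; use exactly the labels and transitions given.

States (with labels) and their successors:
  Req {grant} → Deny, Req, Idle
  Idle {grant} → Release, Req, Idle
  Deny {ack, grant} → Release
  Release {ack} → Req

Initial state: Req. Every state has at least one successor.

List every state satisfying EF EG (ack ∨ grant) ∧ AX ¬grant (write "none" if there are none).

States satisfying EG (ack ∨ grant): {Req, Idle, Deny, Release}.
States satisfying EF EG (ack ∨ grant): {Req, Idle, Deny, Release}.
States satisfying ¬grant: {Release}.
States satisfying AX ¬grant: {Deny}.
States satisfying EF EG (ack ∨ grant) ∧ AX ¬grant: {Deny}.

{Deny}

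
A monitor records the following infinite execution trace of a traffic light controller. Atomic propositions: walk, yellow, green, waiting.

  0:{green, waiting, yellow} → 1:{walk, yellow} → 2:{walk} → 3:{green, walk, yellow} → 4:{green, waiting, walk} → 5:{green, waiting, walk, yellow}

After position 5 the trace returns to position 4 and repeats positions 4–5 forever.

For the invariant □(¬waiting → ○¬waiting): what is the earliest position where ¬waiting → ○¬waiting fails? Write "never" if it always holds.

Check ¬waiting → ○¬waiting at each position in order: 0 ✓, 1 ✓, 2 ✓.
At position 3 the labels are {green, walk, yellow} and the next position 4 has {green, waiting, walk}, so ¬waiting → ○¬waiting is false there. This is the first violation.

3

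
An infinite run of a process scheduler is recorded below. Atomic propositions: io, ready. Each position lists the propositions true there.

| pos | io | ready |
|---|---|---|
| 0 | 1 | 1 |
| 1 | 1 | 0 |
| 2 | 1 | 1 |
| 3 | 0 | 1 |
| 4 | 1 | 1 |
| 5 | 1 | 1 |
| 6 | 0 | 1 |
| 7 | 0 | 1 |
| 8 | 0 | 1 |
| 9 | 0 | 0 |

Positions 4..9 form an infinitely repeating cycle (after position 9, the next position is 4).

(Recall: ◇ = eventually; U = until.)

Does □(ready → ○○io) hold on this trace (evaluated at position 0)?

Violated

ready → ○○io must hold at every position from 0 onward. It fails at position 4, so □(ready → ○○io) is false.
Positions where ready holds: 0, 2, 3, 4, 5, 6, 7, 8.
Check ○○io at each: 0→ok, 2→ok, 3→ok, 4→fails, 5→fails, 6→fails, 7→fails, 8→ok.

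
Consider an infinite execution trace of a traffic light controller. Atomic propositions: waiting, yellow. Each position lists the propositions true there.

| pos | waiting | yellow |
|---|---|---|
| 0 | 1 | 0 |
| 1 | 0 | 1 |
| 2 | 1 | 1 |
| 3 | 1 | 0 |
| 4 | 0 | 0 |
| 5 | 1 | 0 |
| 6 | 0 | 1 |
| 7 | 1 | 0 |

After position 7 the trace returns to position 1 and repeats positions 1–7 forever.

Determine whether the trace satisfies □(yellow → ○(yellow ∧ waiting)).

yellow → ○(yellow ∧ waiting) must hold at every position from 0 onward. It fails at position 2, so □(yellow → ○(yellow ∧ waiting)) is false.
Positions where yellow holds: 1, 2, 6.
Check ○(yellow ∧ waiting) at each: 1→ok, 2→fails, 6→fails.

Violated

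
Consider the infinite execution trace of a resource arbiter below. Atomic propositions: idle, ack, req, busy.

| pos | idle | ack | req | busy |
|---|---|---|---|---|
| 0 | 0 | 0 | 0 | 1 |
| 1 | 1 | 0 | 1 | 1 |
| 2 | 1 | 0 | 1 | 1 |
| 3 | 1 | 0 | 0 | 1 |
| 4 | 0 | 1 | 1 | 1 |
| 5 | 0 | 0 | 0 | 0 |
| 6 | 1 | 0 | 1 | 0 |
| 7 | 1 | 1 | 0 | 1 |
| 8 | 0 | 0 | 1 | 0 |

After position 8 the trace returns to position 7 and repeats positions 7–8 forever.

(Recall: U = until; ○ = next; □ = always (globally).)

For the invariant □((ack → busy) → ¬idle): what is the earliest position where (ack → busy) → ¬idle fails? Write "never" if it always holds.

1

Check (ack → busy) → ¬idle at each position in order: 0 ✓.
At position 1 the labels are {busy, idle, req}, so (ack → busy) → ¬idle is false there. This is the first violation.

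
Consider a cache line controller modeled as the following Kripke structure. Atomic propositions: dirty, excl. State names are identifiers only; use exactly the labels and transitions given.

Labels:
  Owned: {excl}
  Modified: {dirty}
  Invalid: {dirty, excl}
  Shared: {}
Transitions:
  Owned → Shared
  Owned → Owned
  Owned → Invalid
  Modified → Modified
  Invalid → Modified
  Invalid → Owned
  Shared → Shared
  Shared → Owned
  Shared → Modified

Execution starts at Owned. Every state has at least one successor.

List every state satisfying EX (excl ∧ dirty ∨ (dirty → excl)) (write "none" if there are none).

States satisfying excl ∧ dirty ∨ (dirty → excl): {Owned, Invalid, Shared}.
States satisfying EX (excl ∧ dirty ∨ (dirty → excl)): {Owned, Invalid, Shared}.

{Owned, Invalid, Shared}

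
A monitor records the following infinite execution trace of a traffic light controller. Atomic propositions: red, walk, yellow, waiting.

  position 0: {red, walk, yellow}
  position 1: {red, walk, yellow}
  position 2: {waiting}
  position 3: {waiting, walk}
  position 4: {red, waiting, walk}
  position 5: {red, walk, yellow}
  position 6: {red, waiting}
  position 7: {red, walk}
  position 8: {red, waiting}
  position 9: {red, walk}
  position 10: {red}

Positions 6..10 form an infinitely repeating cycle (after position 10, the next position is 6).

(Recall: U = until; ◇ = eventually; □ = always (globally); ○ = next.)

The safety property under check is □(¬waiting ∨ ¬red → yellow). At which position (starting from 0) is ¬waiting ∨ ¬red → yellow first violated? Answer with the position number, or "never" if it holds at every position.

Check ¬waiting ∨ ¬red → yellow at each position in order: 0 ✓, 1 ✓.
At position 2 the labels are {waiting}, so ¬waiting ∨ ¬red → yellow is false there. This is the first violation.

2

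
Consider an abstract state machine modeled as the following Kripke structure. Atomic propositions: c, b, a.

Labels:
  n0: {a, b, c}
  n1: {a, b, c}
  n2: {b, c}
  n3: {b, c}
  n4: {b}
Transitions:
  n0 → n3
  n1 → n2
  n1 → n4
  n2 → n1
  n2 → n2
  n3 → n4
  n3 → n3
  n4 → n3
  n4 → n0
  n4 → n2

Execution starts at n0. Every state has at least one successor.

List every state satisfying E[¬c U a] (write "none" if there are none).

States satisfying ¬c: {n4}.
States satisfying a: {n0, n1}.
States satisfying E[¬c U a]: {n0, n1, n4}.

{n0, n1, n4}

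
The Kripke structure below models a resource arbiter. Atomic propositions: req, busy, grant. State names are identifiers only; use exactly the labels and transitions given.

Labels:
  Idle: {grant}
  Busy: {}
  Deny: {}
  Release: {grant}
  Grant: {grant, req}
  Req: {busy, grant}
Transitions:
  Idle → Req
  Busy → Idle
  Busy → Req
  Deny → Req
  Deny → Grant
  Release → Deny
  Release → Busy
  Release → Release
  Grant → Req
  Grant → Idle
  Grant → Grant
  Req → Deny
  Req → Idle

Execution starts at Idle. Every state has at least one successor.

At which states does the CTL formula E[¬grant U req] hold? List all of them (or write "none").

{Deny, Grant}

States satisfying ¬grant: {Busy, Deny}.
States satisfying req: {Grant}.
States satisfying E[¬grant U req]: {Deny, Grant}.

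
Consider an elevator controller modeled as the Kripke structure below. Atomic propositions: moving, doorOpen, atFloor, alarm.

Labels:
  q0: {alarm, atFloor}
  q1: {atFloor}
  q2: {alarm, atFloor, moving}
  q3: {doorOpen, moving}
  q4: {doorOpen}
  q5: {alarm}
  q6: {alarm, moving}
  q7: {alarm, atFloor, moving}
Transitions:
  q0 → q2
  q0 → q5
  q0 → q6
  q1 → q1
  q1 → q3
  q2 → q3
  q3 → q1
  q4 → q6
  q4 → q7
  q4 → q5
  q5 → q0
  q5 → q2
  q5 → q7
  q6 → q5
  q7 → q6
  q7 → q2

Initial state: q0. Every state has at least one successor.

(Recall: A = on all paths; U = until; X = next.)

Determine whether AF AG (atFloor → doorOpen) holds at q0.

States satisfying AG (atFloor → doorOpen): ∅.
States satisfying AF AG (atFloor → doorOpen): ∅.
There is a path from q0 along which AG (atFloor → doorOpen) never holds.
q0 ∉ Sat(AF AG (atFloor → doorOpen)).

Does not hold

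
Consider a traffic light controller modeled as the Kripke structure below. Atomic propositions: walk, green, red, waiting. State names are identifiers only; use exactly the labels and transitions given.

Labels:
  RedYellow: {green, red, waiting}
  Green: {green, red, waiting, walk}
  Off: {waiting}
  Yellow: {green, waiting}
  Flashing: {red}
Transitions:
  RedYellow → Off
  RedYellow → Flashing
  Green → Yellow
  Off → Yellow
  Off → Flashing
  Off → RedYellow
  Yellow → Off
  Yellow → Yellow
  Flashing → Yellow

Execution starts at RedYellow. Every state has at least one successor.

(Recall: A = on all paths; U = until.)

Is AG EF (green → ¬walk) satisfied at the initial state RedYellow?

Holds

States satisfying EF (green → ¬walk): {RedYellow, Green, Off, Yellow, Flashing}.
States satisfying AG EF (green → ¬walk): {RedYellow, Green, Off, Yellow, Flashing}.
Every state reachable from RedYellow satisfies EF (green → ¬walk).
RedYellow ∈ Sat(AG EF (green → ¬walk)).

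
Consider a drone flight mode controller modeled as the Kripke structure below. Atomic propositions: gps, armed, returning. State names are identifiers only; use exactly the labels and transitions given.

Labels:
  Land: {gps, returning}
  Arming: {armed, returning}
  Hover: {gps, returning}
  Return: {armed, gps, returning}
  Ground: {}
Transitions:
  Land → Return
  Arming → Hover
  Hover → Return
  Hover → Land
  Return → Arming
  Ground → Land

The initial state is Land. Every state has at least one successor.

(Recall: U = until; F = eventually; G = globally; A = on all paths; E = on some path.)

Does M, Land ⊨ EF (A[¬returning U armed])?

Holds

States satisfying A[¬returning U armed]: {Arming, Return}.
States satisfying EF (A[¬returning U armed]): {Land, Arming, Hover, Return, Ground}.
Some path from Land reaches a state where A[¬returning U armed] holds.
Land ∈ Sat(EF (A[¬returning U armed])).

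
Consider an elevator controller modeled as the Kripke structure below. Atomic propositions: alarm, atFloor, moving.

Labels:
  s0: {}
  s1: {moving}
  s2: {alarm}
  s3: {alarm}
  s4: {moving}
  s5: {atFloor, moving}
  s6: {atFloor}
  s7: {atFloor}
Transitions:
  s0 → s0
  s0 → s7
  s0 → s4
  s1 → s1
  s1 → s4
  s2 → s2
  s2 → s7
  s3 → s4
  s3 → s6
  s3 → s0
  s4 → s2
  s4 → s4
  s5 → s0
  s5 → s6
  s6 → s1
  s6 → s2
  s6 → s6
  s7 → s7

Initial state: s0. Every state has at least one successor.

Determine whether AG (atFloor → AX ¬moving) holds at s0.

Satisfied

States satisfying atFloor → AX ¬moving: {s0, s1, s2, s3, s4, s5, s7}.
States satisfying AG (atFloor → AX ¬moving): {s0, s1, s2, s4, s7}.
Every state reachable from s0 satisfies atFloor → AX ¬moving.
s0 ∈ Sat(AG (atFloor → AX ¬moving)).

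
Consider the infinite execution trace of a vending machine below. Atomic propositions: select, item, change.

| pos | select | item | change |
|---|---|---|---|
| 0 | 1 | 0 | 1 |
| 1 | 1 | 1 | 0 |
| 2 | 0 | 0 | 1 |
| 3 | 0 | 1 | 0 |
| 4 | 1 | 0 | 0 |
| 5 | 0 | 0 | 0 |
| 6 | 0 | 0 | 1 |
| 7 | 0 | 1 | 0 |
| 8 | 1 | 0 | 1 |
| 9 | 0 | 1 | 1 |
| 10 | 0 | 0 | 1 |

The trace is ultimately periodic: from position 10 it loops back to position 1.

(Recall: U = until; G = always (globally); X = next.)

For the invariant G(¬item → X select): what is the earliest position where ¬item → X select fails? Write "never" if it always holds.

Check ¬item → X select at each position in order: 0 ✓, 1 ✓.
At position 2 the labels are {change} and the next position 3 has {item}, so ¬item → X select is false there. This is the first violation.

2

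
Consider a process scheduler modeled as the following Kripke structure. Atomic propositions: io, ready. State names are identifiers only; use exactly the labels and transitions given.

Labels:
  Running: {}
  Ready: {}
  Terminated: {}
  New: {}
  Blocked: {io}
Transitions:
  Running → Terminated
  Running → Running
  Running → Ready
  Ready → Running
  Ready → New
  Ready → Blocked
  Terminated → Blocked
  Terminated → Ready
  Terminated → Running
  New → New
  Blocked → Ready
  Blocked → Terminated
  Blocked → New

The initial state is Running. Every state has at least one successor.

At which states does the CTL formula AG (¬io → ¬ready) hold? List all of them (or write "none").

{Running, Ready, Terminated, New, Blocked}

States satisfying ¬io → ¬ready: {Running, Ready, Terminated, New, Blocked}.
States satisfying AG (¬io → ¬ready): {Running, Ready, Terminated, New, Blocked}.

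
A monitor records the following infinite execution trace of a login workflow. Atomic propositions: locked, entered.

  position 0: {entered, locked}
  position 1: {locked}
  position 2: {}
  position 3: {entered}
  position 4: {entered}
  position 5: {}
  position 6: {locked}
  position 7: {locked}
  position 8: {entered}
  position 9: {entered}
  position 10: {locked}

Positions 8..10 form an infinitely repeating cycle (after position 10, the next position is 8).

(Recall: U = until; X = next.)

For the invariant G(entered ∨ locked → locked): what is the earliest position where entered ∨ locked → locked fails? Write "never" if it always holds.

3

Check entered ∨ locked → locked at each position in order: 0 ✓, 1 ✓, 2 ✓.
At position 3 the labels are {entered}, so entered ∨ locked → locked is false there. This is the first violation.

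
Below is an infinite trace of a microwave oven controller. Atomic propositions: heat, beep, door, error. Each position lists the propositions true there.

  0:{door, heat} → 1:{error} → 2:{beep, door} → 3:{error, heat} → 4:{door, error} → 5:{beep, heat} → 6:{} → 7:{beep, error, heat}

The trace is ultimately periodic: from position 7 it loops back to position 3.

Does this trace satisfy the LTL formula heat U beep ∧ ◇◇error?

Violated

Walking from position 0: at position 1, beep has not yet held and heat fails, so heat U beep is false.
◇error holds at position 0, which is reachable from 0, so ◇◇error holds.
At position 0: heat U beep is false; ◇◇error is true; so heat U beep ∧ ◇◇error is false.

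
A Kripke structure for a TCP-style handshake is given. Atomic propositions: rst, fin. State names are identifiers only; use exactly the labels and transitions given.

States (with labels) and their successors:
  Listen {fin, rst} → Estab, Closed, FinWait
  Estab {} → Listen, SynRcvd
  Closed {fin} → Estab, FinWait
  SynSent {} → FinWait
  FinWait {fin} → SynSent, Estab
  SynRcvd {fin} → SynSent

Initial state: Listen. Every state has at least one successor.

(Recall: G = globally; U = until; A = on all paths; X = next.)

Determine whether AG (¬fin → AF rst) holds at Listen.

Does not hold

States satisfying ¬fin → AF rst: {Listen, Closed, FinWait, SynRcvd}.
States satisfying AG (¬fin → AF rst): ∅.
Estab is reachable from Listen and violates ¬fin → AF rst, so AG fails at Listen.
Listen ∉ Sat(AG (¬fin → AF rst)).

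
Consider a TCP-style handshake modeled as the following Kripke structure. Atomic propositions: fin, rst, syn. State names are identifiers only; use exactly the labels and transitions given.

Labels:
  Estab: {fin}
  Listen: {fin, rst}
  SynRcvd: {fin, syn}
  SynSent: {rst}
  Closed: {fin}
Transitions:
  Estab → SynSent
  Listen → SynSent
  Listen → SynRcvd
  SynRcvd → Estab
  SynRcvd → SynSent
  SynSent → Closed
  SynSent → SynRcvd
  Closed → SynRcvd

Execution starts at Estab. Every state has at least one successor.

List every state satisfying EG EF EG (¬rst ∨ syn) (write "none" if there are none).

States satisfying EF EG (¬rst ∨ syn): ∅.
States satisfying EG EF EG (¬rst ∨ syn): ∅.

none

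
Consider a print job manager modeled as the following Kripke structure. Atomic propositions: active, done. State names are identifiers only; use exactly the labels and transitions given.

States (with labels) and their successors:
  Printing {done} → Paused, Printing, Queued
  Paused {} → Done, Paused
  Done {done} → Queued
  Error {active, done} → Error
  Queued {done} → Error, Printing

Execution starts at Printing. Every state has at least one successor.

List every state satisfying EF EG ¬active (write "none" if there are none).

{Printing, Paused, Done, Queued}

States satisfying EG ¬active: {Printing, Paused, Done, Queued}.
States satisfying EF EG ¬active: {Printing, Paused, Done, Queued}.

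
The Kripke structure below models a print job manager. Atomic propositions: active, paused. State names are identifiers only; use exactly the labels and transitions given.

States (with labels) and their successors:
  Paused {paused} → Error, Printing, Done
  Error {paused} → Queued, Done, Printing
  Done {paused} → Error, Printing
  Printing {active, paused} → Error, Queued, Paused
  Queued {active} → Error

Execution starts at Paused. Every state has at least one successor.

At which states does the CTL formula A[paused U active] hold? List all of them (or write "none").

{Printing, Queued}

States satisfying paused: {Paused, Error, Done, Printing}.
States satisfying active: {Printing, Queued}.
States satisfying A[paused U active]: {Printing, Queued}.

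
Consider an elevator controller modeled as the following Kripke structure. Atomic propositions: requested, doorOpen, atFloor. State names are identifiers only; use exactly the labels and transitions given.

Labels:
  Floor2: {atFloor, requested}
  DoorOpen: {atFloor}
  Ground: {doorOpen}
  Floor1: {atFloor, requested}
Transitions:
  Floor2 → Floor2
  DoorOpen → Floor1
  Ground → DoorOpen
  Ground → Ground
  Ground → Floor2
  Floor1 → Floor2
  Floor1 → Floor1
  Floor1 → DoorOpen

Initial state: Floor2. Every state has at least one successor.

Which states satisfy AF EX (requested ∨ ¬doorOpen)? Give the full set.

States satisfying EX (requested ∨ ¬doorOpen): {Floor2, DoorOpen, Ground, Floor1}.
States satisfying AF EX (requested ∨ ¬doorOpen): {Floor2, DoorOpen, Ground, Floor1}.

{Floor2, DoorOpen, Ground, Floor1}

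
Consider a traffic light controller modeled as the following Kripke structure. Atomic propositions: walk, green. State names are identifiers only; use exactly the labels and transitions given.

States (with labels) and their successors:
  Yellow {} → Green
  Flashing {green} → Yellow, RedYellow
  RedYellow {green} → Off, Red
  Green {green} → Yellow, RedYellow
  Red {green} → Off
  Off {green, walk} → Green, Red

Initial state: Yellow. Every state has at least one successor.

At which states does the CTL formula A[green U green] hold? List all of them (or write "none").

{Flashing, RedYellow, Green, Red, Off}

States satisfying green: {Flashing, RedYellow, Green, Red, Off}.
States satisfying A[green U green]: {Flashing, RedYellow, Green, Red, Off}.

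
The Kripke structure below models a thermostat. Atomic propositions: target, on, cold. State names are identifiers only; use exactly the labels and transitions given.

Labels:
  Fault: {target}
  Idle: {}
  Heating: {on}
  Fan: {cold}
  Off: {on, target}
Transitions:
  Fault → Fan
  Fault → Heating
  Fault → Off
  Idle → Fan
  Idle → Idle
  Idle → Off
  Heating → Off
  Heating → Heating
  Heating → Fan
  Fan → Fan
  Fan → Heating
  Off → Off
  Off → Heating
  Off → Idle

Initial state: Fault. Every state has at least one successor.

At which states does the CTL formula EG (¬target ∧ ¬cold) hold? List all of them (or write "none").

{Idle, Heating}

States satisfying ¬target ∧ ¬cold: {Idle, Heating}.
States satisfying EG (¬target ∧ ¬cold): {Idle, Heating}.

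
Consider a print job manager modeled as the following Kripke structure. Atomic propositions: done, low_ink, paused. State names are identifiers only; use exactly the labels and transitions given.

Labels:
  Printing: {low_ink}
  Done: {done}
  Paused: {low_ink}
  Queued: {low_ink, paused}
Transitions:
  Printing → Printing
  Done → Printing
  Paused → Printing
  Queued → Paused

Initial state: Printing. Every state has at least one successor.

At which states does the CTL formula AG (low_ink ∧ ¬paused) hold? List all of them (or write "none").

States satisfying low_ink ∧ ¬paused: {Printing, Paused}.
States satisfying AG (low_ink ∧ ¬paused): {Printing, Paused}.

{Printing, Paused}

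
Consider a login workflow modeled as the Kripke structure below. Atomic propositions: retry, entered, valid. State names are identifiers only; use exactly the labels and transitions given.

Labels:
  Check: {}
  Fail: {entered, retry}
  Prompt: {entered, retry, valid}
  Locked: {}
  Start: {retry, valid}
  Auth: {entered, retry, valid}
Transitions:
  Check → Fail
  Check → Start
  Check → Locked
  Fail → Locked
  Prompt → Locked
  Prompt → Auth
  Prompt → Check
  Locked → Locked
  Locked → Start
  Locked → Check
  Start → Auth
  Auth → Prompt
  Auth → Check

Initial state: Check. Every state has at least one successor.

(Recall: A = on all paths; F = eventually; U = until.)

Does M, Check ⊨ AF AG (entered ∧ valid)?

No

States satisfying AG (entered ∧ valid): ∅.
States satisfying AF AG (entered ∧ valid): ∅.
There is a path from Check along which AG (entered ∧ valid) never holds.
Check ∉ Sat(AF AG (entered ∧ valid)).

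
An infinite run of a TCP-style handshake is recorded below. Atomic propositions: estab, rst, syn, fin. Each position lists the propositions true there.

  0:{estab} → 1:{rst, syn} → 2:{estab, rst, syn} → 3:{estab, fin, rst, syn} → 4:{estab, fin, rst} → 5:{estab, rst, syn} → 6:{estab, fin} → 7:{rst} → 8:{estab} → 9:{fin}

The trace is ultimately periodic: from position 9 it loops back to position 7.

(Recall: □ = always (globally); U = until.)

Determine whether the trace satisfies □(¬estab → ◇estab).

Yes

¬estab → ◇estab holds at every position 0..9, and those are all positions ever visited, so □(¬estab → ◇estab) holds.
Positions where ¬estab holds: 1, 7, 9.
Check ◇estab at each: 1→ok, 7→ok, 9→ok.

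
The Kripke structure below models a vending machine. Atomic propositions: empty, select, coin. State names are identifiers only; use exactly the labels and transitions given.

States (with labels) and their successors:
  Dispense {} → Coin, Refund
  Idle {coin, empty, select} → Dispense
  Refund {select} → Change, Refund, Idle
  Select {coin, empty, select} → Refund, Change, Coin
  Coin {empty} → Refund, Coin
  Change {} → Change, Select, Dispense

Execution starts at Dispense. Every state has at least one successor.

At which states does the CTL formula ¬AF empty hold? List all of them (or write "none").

{Dispense, Refund, Change}

States satisfying empty: {Idle, Select, Coin}.
States satisfying AF empty: {Idle, Select, Coin}.
States satisfying ¬AF empty: {Dispense, Refund, Change}.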